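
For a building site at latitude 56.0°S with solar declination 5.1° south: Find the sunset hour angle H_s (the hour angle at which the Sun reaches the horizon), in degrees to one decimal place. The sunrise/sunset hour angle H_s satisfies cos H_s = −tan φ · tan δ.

cos H_s = −tan(-56.0°) · tan(-5.1°) = -0.1323, so H_s = arccos(-0.1323) = 97.60°.

97.6°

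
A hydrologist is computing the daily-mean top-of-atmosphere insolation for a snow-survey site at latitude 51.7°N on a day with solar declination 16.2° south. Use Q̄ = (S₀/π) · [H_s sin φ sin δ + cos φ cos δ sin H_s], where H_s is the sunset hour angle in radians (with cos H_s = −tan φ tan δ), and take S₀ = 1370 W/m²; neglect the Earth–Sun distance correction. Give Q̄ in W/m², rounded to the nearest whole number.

cos H_s = −tan(51.7°) · tan(-16.2°) = 0.3679, so H_s = arccos(0.3679) = 68.41°. In radians, H_s = 1.1940.
H_s sin φ sin δ = 1.1940 × 0.7848 × -0.2790 = -0.2614.
cos φ cos δ sin H_s = 0.6198 × 0.9603 × 0.9298 = 0.5534.
Q̄ = (1370/π) × (-0.2614 + 0.5534) = 436.08 × 0.2920 = 127.34 W/m².

127 W/m²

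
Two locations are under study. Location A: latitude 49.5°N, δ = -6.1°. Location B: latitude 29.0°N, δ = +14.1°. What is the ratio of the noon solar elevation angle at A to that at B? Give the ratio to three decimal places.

0.458

A: 90° − |49.5 − (-6.1)| = 34.40°.
B: 90° − |29.0 − (14.1)| = 75.10°.
Ratio A/B = 34.4000 / 75.1000 = 0.4581.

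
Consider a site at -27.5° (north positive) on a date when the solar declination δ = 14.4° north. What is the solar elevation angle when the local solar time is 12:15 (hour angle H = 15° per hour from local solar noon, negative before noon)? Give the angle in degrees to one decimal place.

47.9°

Hour angle H = 15° × (12.25 − 12) = 3.75°.
cos θ_z = sin(-27.5°) sin(14.4°) + cos(-27.5°) cos(14.4°) cos(3.75°) = -0.1148 + 0.8573 = 0.7425.
θ_z = arccos(0.7425) = 42.06°, so the elevation is 90° − 42.06° = 47.94°.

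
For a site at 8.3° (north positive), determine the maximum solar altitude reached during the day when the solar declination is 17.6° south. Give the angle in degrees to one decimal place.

64.1°

At local solar noon the hour angle is zero, so the elevation is 90° − |φ − δ| = 90° − |8.3° − (-17.6°)| = 90° − 25.9° = 64.1°.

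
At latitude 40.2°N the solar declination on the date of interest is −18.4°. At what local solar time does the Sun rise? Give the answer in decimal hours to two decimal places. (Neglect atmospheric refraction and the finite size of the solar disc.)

The sunset hour angle satisfies cos H_s = −tan φ tan δ = 0.2811, giving H_s = 73.67°.
Sunrise is at 12 − H_s/15 = 12 − 4.911 = 7.089 h local solar time.

7.09 h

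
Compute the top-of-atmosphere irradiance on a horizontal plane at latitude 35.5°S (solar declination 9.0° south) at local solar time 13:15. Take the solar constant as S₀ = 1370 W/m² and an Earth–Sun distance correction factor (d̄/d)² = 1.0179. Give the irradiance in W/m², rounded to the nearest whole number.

Hour angle H = 15° × (13.25 − 12) = 18.75°.
cos θ_z = sin φ sin δ + cos φ cos δ cos H = (-0.5807)(-0.1564) + (0.8141)(0.9877)(0.9469) = 0.8522.
Top-of-atmosphere irradiance = S₀ (d̄/d)² cos θ_z = 1370 × 1.0179 × 0.8522 = 1188.41 W/m².

1188 W/m²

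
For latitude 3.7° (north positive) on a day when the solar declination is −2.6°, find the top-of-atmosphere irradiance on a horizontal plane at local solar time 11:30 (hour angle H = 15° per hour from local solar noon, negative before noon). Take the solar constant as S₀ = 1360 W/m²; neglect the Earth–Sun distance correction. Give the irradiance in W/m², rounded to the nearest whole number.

1340 W/m²

Hour angle H = 15° × (11.5 − 12) = -7.50°.
With φ = 3.7°, δ = -2.6°, H = -7.50°: sin φ sin δ = -0.0029, cos φ cos δ cos H = 0.9884, so cos θ_z = 0.9855.
Top-of-atmosphere irradiance = S₀ cos θ_z = 1360 × 0.9855 = 1340.28 W/m².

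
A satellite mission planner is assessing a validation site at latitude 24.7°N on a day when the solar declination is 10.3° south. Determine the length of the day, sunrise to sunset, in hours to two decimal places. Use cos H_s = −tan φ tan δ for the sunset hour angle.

11.36 hours

cos H_s = −tan(24.7°) · tan(-10.3°) = 0.0836, so H_s = arccos(0.0836) = 85.20°.
Day length = 2 H_s / 15° h⁻¹ = 170.40° / 15 = 11.360 h.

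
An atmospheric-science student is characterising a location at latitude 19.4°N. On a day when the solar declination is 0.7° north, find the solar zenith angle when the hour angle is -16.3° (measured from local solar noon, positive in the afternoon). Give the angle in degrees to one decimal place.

cos θ_z = sin φ sin δ + cos φ cos δ cos H = (0.3322)(0.0122) + (0.9432)(0.9999)(0.9598) = 0.9092.
θ_z = arccos(0.9092) = 24.60°.

24.6°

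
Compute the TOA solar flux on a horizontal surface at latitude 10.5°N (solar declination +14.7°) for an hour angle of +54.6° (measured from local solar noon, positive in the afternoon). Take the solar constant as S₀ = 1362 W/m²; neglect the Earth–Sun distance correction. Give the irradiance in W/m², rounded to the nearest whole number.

813 W/m²

With φ = 10.5°, δ = 14.7°, H = 54.60°: sin φ sin δ = 0.0462, cos φ cos δ cos H = 0.5509, so cos θ_z = 0.5971.
Top-of-atmosphere irradiance = S₀ cos θ_z = 1362 × 0.5971 = 813.25 W/m².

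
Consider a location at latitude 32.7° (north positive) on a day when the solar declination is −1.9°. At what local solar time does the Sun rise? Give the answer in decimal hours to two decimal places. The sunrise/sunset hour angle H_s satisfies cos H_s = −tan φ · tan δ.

6.08 h

cos H_s = −tan(32.7°) · tan(-1.9°) = 0.0213, so H_s = arccos(0.0213) = 88.78°.
Sunrise is at 12 − H_s/15 = 12 − 5.919 = 6.081 h local solar time.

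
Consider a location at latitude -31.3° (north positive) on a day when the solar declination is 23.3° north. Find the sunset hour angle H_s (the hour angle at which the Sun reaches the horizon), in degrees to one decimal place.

74.8°

−tan φ tan δ = −(-0.6080)(0.4307) = 0.2619; H_s = arccos(0.2619) = 74.82°.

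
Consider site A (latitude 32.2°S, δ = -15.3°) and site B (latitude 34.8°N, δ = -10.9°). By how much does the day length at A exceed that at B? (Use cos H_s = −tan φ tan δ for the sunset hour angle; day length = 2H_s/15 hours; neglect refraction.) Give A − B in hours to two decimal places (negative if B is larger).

A: H_s = arccos(−tan -32.2° · tan -15.3°) = 99.92°, so 2H_s/15 = 13.3227 h.
B: H_s = arccos(−tan 34.8° · tan -10.9°) = 82.31°, so 2H_s/15 = 10.9747 h.
A − B = 13.3227 − 10.9747 = 2.3480 h.

+2.35 h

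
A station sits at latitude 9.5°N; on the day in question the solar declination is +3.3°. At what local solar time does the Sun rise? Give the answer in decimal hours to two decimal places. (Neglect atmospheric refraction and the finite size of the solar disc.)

−tan φ tan δ = −(0.1673)(0.0577) = -0.0097; H_s = arccos(-0.0097) = 90.56°.
Sunrise is at 12 − H_s/15 = 12 − 6.037 = 5.963 h local solar time.

5.96 h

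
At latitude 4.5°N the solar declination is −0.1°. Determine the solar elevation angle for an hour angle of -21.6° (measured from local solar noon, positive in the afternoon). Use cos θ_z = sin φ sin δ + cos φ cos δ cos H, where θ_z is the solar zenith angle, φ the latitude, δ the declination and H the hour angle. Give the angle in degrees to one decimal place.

67.9°

With φ = 4.5°, δ = -0.1°, H = -21.60°: sin φ sin δ = -0.0001, cos φ cos δ cos H = 0.9269, so cos θ_z = 0.9268.
θ_z = arccos(0.9268) = 22.06°, so the elevation is 90° − 22.06° = 67.94°.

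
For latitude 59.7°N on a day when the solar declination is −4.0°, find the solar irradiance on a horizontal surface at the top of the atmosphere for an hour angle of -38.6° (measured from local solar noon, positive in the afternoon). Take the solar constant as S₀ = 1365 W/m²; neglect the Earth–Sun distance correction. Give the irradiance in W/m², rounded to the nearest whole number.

With φ = 59.7°, δ = -4.0°, H = -38.60°: sin φ sin δ = -0.0602, cos φ cos δ cos H = 0.3933, so cos θ_z = 0.3331.
Top-of-atmosphere irradiance = S₀ cos θ_z = 1365 × 0.3331 = 454.68 W/m².

455 W/m²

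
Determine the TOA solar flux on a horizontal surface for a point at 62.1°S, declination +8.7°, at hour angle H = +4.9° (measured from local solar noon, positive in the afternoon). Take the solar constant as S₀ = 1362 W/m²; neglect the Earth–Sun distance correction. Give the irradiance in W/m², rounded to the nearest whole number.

446 W/m²

With φ = -62.1°, δ = 8.7°, H = 4.90°: sin φ sin δ = -0.1337, cos φ cos δ cos H = 0.4609, so cos θ_z = 0.3272.
Top-of-atmosphere irradiance = S₀ cos θ_z = 1362 × 0.3272 = 445.65 W/m².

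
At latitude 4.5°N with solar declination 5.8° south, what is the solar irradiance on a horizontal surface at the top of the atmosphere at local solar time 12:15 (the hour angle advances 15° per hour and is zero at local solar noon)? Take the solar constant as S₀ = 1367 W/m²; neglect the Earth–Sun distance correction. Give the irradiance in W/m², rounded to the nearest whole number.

Hour angle H = 15° × (12.25 − 12) = 3.75°.
cos θ_z = sin(4.5°) sin(-5.8°) + cos(4.5°) cos(-5.8°) cos(3.75°) = -0.0079 + 0.9897 = 0.9818.
Top-of-atmosphere irradiance = S₀ cos θ_z = 1367 × 0.9818 = 1342.12 W/m².

1342 W/m²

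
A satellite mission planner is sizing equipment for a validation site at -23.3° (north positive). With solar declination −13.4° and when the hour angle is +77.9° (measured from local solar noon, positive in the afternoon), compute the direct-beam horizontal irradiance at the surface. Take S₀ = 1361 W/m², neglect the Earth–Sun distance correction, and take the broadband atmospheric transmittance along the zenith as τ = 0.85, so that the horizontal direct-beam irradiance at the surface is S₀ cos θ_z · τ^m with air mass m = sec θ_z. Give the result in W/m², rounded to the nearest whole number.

cos θ_z = sin(-23.3°) sin(-13.4°) + cos(-23.3°) cos(-13.4°) cos(77.90°) = 0.0917 + 0.1873 = 0.2790.
Air mass m = 1/cos θ_z = 1/0.2790 = 3.584; τ^m = 0.85^3.584 = 0.5585.
Surface direct beam = 1361 × 0.2790 × 0.5585 = 212.07 W/m².

212 W/m²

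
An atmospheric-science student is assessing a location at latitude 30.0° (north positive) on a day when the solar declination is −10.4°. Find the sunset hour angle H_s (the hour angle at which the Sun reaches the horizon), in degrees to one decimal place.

83.9°

The sunset hour angle satisfies cos H_s = −tan φ tan δ = 0.1060, giving H_s = 83.92°.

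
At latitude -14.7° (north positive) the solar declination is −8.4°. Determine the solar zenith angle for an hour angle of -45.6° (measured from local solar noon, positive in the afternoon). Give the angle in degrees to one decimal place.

cos θ_z = sin(-14.7°) sin(-8.4°) + cos(-14.7°) cos(-8.4°) cos(-45.60°) = 0.0371 + 0.6695 = 0.7066.
θ_z = arccos(0.7066) = 45.04°.

45.0°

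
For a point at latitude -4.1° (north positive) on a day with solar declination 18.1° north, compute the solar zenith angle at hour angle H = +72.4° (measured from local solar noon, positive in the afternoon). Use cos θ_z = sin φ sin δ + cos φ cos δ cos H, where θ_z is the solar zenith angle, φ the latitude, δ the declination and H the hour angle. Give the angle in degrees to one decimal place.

74.7°

cos θ_z = sin φ sin δ + cos φ cos δ cos H = (-0.0715)(0.3107) + (0.9974)(0.9505)(0.3024) = 0.2645.
θ_z = arccos(0.2645) = 74.66°.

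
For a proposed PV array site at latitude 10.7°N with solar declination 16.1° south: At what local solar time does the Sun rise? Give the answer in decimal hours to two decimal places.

6.21 h

cos H_s = −tan(10.7°) · tan(-16.1°) = 0.0545, so H_s = arccos(0.0545) = 86.88°.
Sunrise is at 12 − H_s/15 = 12 − 5.792 = 6.208 h local solar time.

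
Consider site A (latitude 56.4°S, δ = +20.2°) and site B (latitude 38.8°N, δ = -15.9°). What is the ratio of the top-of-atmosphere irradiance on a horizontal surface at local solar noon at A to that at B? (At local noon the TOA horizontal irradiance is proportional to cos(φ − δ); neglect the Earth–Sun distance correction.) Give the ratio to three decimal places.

A: cos θ_z = cos(-56.4° − (20.2°)) = 0.2317.
B: cos θ_z = cos(38.8° − (-15.9°)) = 0.5779.
Ratio A/B = 0.2317 / 0.5779 = 0.4009.

0.401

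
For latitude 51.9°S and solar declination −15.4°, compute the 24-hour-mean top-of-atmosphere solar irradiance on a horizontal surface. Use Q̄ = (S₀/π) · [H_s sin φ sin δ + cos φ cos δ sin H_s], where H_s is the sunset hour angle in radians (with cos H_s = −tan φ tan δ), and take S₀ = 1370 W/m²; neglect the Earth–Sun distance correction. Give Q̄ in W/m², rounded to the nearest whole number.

The sunset hour angle satisfies cos H_s = −tan φ tan δ = -0.3513, giving H_s = 110.57°. In radians, H_s = 1.9298.
H_s sin φ sin δ = 1.9298 × -0.7869 × -0.2656 = 0.4033.
cos φ cos δ sin H_s = 0.6170 × 0.9641 × 0.9362 = 0.5569.
Q̄ = (1370/π) × (0.4033 + 0.5569) = 436.08 × 0.9602 = 418.72 W/m².

419 W/m²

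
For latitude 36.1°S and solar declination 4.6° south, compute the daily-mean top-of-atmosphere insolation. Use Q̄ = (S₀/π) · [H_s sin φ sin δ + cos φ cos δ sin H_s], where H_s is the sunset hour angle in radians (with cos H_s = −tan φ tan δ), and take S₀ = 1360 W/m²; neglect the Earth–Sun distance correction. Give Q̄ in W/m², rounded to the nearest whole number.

381 W/m²

cos H_s = −tan(-36.1°) · tan(-4.6°) = -0.0587, so H_s = arccos(-0.0587) = 93.37°. In radians, H_s = 1.6296.
H_s sin φ sin δ = 1.6296 × -0.5892 × -0.0802 = 0.0770.
cos φ cos δ sin H_s = 0.8080 × 0.9968 × 0.9983 = 0.8040.
Q̄ = (1360/π) × (0.0770 + 0.8040) = 432.90 × 0.8810 = 381.38 W/m².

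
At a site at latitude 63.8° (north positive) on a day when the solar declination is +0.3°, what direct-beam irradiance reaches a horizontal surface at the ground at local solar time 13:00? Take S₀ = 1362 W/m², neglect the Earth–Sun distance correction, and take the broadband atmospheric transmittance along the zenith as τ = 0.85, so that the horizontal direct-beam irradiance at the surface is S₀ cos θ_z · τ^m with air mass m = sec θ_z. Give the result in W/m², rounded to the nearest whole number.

Hour angle H = 15° × (13 − 12) = 15.00°.
cos θ_z = sin φ sin δ + cos φ cos δ cos H = (0.8973)(0.0052) + (0.4415)(1.0000)(0.9659) = 0.4311.
Air mass m = 1/cos θ_z = 1/0.4311 = 2.320; τ^m = 0.85^2.320 = 0.6859.
Surface direct beam = 1362 × 0.4311 × 0.6859 = 402.73 W/m².

403 W/m²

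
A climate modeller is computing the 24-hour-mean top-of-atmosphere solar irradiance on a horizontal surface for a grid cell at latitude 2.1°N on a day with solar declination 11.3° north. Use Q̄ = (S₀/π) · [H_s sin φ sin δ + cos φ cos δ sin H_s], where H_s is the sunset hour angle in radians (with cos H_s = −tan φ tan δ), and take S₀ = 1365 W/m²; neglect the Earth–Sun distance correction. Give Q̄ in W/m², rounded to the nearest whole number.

The sunset hour angle satisfies cos H_s = −tan φ tan δ = -0.0073, giving H_s = 90.42°. In radians, H_s = 1.5781.
H_s sin φ sin δ = 1.5781 × 0.0366 × 0.1959 = 0.0113.
cos φ cos δ sin H_s = 0.9993 × 0.9806 × 1.0000 = 0.9799.
Q̄ = (1365/π) × (0.0113 + 0.9799) = 434.49 × 0.9912 = 430.67 W/m².

431 W/m²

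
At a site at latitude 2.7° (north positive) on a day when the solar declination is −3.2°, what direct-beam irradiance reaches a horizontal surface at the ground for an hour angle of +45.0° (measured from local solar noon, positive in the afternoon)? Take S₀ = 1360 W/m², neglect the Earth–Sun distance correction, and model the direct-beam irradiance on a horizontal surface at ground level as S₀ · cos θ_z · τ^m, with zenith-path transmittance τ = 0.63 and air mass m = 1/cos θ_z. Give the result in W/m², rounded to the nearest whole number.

495 W/m²

cos θ_z = sin(2.7°) sin(-3.2°) + cos(2.7°) cos(-3.2°) cos(45.00°) = -0.0026 + 0.7052 = 0.7026.
Air mass m = 1/cos θ_z = 1/0.7026 = 1.423; τ^m = 0.63^1.423 = 0.5182.
Surface direct beam = 1360 × 0.7026 × 0.5182 = 495.16 W/m².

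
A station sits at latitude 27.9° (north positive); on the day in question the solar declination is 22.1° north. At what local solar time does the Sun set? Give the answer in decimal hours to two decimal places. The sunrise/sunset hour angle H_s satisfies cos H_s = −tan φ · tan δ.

The sunset hour angle satisfies cos H_s = −tan φ tan δ = -0.2150, giving H_s = 102.42°.
Sunset is at 12 + H_s/15 = 12 + 6.828 = 18.828 h local solar time.

18.83 h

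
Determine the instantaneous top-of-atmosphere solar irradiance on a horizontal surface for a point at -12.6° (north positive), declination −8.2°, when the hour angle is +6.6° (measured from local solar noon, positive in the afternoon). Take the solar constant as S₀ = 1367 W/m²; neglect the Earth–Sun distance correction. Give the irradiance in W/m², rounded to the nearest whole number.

1354 W/m²

With φ = -12.6°, δ = -8.2°, H = 6.60°: sin φ sin δ = 0.0311, cos φ cos δ cos H = 0.9595, so cos θ_z = 0.9906.
Top-of-atmosphere irradiance = S₀ cos θ_z = 1367 × 0.9906 = 1354.15 W/m².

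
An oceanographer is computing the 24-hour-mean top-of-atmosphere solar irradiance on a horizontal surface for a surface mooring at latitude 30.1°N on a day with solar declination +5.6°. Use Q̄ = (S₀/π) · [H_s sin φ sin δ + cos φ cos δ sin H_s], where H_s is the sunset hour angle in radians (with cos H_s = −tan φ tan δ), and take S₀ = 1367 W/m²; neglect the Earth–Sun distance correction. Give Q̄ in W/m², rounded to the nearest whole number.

409 W/m²

cos H_s = −tan(30.1°) · tan(5.6°) = -0.0568, so H_s = arccos(-0.0568) = 93.26°. In radians, H_s = 1.6277.
H_s sin φ sin δ = 1.6277 × 0.5015 × 0.0976 = 0.0797.
cos φ cos δ sin H_s = 0.8652 × 0.9952 × 0.9984 = 0.8597.
Q̄ = (1367/π) × (0.0797 + 0.8597) = 435.13 × 0.9394 = 408.76 W/m².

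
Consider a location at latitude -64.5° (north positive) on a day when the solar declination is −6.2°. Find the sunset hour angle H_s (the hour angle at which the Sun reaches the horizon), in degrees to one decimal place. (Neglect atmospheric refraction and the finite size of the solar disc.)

103.2°

cos H_s = −tan(-64.5°) · tan(-6.2°) = -0.2278, so H_s = arccos(-0.2278) = 103.17°.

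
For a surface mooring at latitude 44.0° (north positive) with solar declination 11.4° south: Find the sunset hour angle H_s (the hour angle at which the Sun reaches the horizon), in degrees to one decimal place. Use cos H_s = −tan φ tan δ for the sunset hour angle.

cos H_s = −tan(44.0°) · tan(-11.4°) = 0.1947, so H_s = arccos(0.1947) = 78.77°.

78.8°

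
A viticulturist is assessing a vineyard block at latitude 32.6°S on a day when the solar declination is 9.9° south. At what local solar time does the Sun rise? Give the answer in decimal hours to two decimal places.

The sunset hour angle satisfies cos H_s = −tan φ tan δ = -0.1116, giving H_s = 96.41°.
Sunrise is at 12 − H_s/15 = 12 − 6.427 = 5.573 h local solar time.

5.57 h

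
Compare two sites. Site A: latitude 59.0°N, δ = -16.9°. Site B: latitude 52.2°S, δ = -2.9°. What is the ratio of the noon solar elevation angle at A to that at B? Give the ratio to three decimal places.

A: 90° − |59.0 − (-16.9)| = 14.10°.
B: 90° − |-52.2 − (-2.9)| = 40.70°.
Ratio A/B = 14.1000 / 40.7000 = 0.3464.

0.346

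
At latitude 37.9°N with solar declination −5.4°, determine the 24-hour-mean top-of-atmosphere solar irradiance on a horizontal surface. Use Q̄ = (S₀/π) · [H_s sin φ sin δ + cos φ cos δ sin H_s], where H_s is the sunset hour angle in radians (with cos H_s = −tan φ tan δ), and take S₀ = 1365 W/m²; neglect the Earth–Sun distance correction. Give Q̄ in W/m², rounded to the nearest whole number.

The sunset hour angle satisfies cos H_s = −tan φ tan δ = 0.0736, giving H_s = 85.78°. In radians, H_s = 1.4971.
H_s sin φ sin δ = 1.4971 × 0.6143 × -0.0941 = -0.0865.
cos φ cos δ sin H_s = 0.7891 × 0.9956 × 0.9973 = 0.7835.
Q̄ = (1365/π) × (-0.0865 + 0.7835) = 434.49 × 0.6970 = 302.84 W/m².

303 W/m²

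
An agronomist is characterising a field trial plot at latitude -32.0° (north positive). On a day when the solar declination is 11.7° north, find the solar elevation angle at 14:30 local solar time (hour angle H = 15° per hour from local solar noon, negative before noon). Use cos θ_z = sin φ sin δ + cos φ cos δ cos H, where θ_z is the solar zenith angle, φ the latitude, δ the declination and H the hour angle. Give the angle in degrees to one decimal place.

Hour angle H = 15° × (14.5 − 12) = 37.50°.
cos θ_z = sin(-32.0°) sin(11.7°) + cos(-32.0°) cos(11.7°) cos(37.50°) = -0.1075 + 0.6588 = 0.5513.
θ_z = arccos(0.5513) = 56.54°, so the elevation is 90° − 56.54° = 33.46°.

33.5°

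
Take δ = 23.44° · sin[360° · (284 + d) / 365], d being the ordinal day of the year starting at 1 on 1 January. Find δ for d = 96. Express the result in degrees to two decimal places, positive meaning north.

+5.99°

360 × (284 + 96) / 365 = 374.795°; sin(374.795°) = 0.2554.
δ = 23.44 × 0.2554 = 5.987° ≈ +5.99°.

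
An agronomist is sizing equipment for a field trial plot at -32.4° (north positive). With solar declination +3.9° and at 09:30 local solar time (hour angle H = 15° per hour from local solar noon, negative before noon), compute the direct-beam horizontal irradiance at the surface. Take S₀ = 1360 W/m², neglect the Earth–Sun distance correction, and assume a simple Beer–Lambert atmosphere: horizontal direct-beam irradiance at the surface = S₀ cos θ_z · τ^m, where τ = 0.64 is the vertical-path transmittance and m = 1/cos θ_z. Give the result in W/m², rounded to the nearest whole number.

Hour angle H = 15° × (9.5 − 12) = -37.50°.
With φ = -32.4°, δ = 3.9°, H = -37.50°: sin φ sin δ = -0.0364, cos φ cos δ cos H = 0.6683, so cos θ_z = 0.6319.
Air mass m = 1/cos θ_z = 1/0.6319 = 1.583; τ^m = 0.64^1.583 = 0.4934.
Surface direct beam = 1360 × 0.6319 × 0.4934 = 424.02 W/m².

424 W/m²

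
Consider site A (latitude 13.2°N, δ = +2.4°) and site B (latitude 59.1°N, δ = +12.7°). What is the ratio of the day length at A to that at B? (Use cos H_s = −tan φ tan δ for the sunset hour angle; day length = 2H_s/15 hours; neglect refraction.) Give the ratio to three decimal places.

A: H_s = arccos(−tan 13.2° · tan 2.4°) = 90.56°, so 2H_s/15 = 12.0747 h.
B: H_s = arccos(−tan 59.1° · tan 12.7°) = 112.12°, so 2H_s/15 = 14.9493 h.
Ratio A/B = 12.0747 / 14.9493 = 0.8077.

0.808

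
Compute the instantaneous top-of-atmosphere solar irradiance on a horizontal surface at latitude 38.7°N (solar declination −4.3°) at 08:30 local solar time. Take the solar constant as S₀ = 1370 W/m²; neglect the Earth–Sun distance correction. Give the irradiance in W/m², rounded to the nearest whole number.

Hour angle H = 15° × (8.5 − 12) = -52.50°.
With φ = 38.7°, δ = -4.3°, H = -52.50°: sin φ sin δ = -0.0469, cos φ cos δ cos H = 0.4738, so cos θ_z = 0.4269.
Top-of-atmosphere irradiance = S₀ cos θ_z = 1370 × 0.4269 = 584.85 W/m².

585 W/m²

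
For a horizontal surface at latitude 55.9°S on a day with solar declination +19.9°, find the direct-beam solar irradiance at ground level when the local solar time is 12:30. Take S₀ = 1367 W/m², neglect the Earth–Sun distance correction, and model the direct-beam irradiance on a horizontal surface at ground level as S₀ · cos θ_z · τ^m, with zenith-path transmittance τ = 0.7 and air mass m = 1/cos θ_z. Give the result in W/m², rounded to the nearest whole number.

Hour angle H = 15° × (12.5 − 12) = 7.50°.
With φ = -55.9°, δ = 19.9°, H = 7.50°: sin φ sin δ = -0.2819, cos φ cos δ cos H = 0.5227, so cos θ_z = 0.2408.
Air mass m = 1/cos θ_z = 1/0.2408 = 4.153; τ^m = 0.7^4.153 = 0.2273.
Surface direct beam = 1367 × 0.2408 × 0.2273 = 74.82 W/m².

75 W/m²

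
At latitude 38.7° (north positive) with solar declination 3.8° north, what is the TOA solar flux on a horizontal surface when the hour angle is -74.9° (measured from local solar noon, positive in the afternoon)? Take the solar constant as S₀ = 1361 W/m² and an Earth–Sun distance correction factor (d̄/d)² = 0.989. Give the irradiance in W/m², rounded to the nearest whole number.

cos θ_z = sin(38.7°) sin(3.8°) + cos(38.7°) cos(3.8°) cos(-74.90°) = 0.0414 + 0.2029 = 0.2443.
Top-of-atmosphere irradiance = S₀ (d̄/d)² cos θ_z = 1361 × 0.989 × 0.2443 = 328.83 W/m².

329 W/m²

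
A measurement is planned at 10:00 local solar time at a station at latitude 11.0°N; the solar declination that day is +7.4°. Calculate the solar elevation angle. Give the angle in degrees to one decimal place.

60.2°

Hour angle H = 15° × (10 − 12) = -30.00°.
With φ = 11.0°, δ = 7.4°, H = -30.00°: sin φ sin δ = 0.0246, cos φ cos δ cos H = 0.8430, so cos θ_z = 0.8676.
θ_z = arccos(0.8676) = 29.82°, so the elevation is 90° − 29.82° = 60.18°.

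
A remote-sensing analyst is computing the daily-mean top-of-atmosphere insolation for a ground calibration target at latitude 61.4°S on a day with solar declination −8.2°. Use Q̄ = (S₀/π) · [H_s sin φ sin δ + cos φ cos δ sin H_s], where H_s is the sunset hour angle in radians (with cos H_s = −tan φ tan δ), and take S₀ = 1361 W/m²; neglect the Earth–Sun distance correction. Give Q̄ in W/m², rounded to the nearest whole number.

The sunset hour angle satisfies cos H_s = −tan φ tan δ = -0.2643, giving H_s = 105.33°. In radians, H_s = 1.8384.
H_s sin φ sin δ = 1.8384 × -0.8780 × -0.1426 = 0.2302.
cos φ cos δ sin H_s = 0.4787 × 0.9898 × 0.9644 = 0.4569.
Q̄ = (1361/π) × (0.2302 + 0.4569) = 433.22 × 0.6871 = 297.67 W/m².

298 W/m²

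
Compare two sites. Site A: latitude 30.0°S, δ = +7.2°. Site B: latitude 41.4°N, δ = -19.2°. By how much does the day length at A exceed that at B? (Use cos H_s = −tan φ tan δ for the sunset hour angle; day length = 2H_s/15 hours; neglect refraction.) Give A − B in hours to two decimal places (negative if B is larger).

A: H_s = arccos(−tan -30.0° · tan 7.2°) = 85.82°, so 2H_s/15 = 11.4427 h.
B: H_s = arccos(−tan 41.4° · tan -19.2°) = 72.12°, so 2H_s/15 = 9.6160 h.
A − B = 11.4427 − 9.6160 = 1.8267 h.

+1.83 h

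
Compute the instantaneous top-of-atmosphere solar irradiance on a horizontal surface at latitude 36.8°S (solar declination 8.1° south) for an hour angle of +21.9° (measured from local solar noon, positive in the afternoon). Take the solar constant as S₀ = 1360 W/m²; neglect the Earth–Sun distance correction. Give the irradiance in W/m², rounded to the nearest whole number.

1115 W/m²

cos θ_z = sin φ sin δ + cos φ cos δ cos H = (-0.5990)(-0.1409) + (0.8007)(0.9900)(0.9278) = 0.8199.
Top-of-atmosphere irradiance = S₀ cos θ_z = 1360 × 0.8199 = 1115.06 W/m².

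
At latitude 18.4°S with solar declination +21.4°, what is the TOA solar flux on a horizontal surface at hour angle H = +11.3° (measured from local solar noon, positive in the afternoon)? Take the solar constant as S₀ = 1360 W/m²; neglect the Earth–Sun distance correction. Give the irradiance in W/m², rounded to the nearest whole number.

cos θ_z = sin φ sin δ + cos φ cos δ cos H = (-0.3156)(0.3649) + (0.9489)(0.9311)(0.9806) = 0.7512.
Top-of-atmosphere irradiance = S₀ cos θ_z = 1360 × 0.7512 = 1021.63 W/m².

1022 W/m²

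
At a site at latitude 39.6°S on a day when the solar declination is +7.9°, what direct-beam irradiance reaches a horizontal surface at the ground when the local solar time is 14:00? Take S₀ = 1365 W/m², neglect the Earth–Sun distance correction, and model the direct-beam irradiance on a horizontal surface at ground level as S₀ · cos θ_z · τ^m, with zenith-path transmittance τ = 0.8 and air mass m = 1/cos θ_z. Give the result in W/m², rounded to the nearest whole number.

Hour angle H = 15° × (14 − 12) = 30.00°.
cos θ_z = sin(-39.6°) sin(7.9°) + cos(-39.6°) cos(7.9°) cos(30.00°) = -0.0876 + 0.6610 = 0.5734.
Air mass m = 1/cos θ_z = 1/0.5734 = 1.744; τ^m = 0.8^1.744 = 0.6776.
Surface direct beam = 1365 × 0.5734 × 0.6776 = 530.35 W/m².

530 W/m²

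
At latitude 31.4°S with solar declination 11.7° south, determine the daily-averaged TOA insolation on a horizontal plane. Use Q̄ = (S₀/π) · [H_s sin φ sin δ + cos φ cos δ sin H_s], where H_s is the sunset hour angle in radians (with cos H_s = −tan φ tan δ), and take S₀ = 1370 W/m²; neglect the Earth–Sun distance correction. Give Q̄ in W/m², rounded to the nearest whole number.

The sunset hour angle satisfies cos H_s = −tan φ tan δ = -0.1264, giving H_s = 97.26°. In radians, H_s = 1.6975.
H_s sin φ sin δ = 1.6975 × -0.5210 × -0.2028 = 0.1794.
cos φ cos δ sin H_s = 0.8536 × 0.9792 × 0.9920 = 0.8292.
Q̄ = (1370/π) × (0.1794 + 0.8292) = 436.08 × 1.0086 = 439.83 W/m².

440 W/m²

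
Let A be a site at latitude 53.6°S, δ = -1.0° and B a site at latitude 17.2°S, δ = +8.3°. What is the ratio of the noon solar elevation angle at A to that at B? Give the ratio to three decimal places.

A: 90° − |-53.6 − (-1.0)| = 37.40°.
B: 90° − |-17.2 − (8.3)| = 64.50°.
Ratio A/B = 37.4000 / 64.5000 = 0.5798.

0.580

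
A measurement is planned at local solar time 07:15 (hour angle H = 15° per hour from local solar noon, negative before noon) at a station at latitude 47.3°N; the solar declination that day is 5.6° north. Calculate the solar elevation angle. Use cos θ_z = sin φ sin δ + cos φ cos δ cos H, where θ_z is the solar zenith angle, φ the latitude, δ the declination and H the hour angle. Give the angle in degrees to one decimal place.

Hour angle H = 15° × (7.25 − 12) = -71.25°.
With φ = 47.3°, δ = 5.6°, H = -71.25°: sin φ sin δ = 0.0717, cos φ cos δ cos H = 0.2169, so cos θ_z = 0.2886.
θ_z = arccos(0.2886) = 73.23°, so the elevation is 90° − 73.23° = 16.77°.

16.8°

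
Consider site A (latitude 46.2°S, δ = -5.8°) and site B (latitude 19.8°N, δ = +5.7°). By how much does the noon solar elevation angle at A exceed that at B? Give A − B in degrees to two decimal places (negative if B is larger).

-26.30°

A: 90° − |-46.2 − (-5.8)| = 49.60°.
B: 90° − |19.8 − (5.7)| = 75.90°.
A − B = 49.60 − 75.90 = -26.30°.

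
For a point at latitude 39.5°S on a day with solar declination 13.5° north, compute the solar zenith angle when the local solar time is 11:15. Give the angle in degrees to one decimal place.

Hour angle H = 15° × (11.25 − 12) = -11.25°.
With φ = -39.5°, δ = 13.5°, H = -11.25°: sin φ sin δ = -0.1485, cos φ cos δ cos H = 0.7359, so cos θ_z = 0.5874.
θ_z = arccos(0.5874) = 54.03°.

54.0°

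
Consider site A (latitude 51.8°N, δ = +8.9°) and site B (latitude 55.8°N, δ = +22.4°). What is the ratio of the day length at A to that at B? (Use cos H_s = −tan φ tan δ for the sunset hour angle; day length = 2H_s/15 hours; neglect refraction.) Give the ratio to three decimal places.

A: H_s = arccos(−tan 51.8° · tan 8.9°) = 101.48°, so 2H_s/15 = 13.5307 h.
B: H_s = arccos(−tan 55.8° · tan 22.4°) = 127.34°, so 2H_s/15 = 16.9787 h.
Ratio A/B = 13.5307 / 16.9787 = 0.7969.

0.797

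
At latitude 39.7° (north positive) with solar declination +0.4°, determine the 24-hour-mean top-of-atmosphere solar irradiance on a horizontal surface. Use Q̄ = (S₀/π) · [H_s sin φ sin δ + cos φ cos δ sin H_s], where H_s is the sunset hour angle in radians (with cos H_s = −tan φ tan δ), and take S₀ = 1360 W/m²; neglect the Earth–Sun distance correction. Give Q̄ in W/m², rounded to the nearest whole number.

cos H_s = −tan(39.7°) · tan(0.4°) = -0.0058, so H_s = arccos(-0.0058) = 90.33°. In radians, H_s = 1.5766.
H_s sin φ sin δ = 1.5766 × 0.6388 × 0.0070 = 0.0070.
cos φ cos δ sin H_s = 0.7694 × 1.0000 × 1.0000 = 0.7694.
Q̄ = (1360/π) × (0.0070 + 0.7694) = 432.90 × 0.7764 = 336.10 W/m².

336 W/m²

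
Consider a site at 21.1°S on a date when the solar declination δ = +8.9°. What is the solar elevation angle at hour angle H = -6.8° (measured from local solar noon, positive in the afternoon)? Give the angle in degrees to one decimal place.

59.3°

With φ = -21.1°, δ = 8.9°, H = -6.80°: sin φ sin δ = -0.0557, cos φ cos δ cos H = 0.9152, so cos θ_z = 0.8595.
θ_z = arccos(0.8595) = 30.74°, so the elevation is 90° − 30.74° = 59.26°.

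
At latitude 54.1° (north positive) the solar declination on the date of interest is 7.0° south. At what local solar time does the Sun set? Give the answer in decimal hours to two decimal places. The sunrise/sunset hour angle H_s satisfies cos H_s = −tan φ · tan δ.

17.35 h

cos H_s = −tan(54.1°) · tan(-7.0°) = 0.1696, so H_s = arccos(0.1696) = 80.24°.
Sunset is at 12 + H_s/15 = 12 + 5.349 = 17.349 h local solar time.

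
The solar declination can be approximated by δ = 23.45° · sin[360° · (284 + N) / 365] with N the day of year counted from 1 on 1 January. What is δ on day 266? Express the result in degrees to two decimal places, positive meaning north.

360 × (284 + 266) / 365 = 542.466°; sin(542.466°) = -0.0430.
δ = 23.45 × -0.0430 = -1.008° ≈ -1.01°.

-1.01°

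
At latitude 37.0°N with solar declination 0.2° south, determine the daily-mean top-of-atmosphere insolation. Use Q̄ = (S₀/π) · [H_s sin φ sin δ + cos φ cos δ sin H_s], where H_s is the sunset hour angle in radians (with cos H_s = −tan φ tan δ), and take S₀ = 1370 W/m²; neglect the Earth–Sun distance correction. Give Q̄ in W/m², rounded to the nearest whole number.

The sunset hour angle satisfies cos H_s = −tan φ tan δ = 0.0026, giving H_s = 89.85°. In radians, H_s = 1.5682.
H_s sin φ sin δ = 1.5682 × 0.6018 × -0.0035 = -0.0033.
cos φ cos δ sin H_s = 0.7986 × 1.0000 × 1.0000 = 0.7986.
Q̄ = (1370/π) × (-0.0033 + 0.7986) = 436.08 × 0.7953 = 346.81 W/m².

347 W/m²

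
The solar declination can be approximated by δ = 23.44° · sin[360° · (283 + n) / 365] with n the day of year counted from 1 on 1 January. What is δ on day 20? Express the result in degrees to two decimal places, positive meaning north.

360 × (283 + 20) / 365 = 298.849°; sin(298.849°) = -0.8759.
δ = 23.44 × -0.8759 = -20.531° ≈ -20.53°.

-20.53°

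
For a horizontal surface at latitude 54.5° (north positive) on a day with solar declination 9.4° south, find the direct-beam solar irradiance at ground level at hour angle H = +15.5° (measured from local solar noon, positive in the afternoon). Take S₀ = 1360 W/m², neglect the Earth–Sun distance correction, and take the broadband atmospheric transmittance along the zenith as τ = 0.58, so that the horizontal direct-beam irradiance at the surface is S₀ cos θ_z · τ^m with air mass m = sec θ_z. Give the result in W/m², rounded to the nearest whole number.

155 W/m²

cos θ_z = sin φ sin δ + cos φ cos δ cos H = (0.8141)(-0.1633) + (0.5807)(0.9866)(0.9636) = 0.4191.
Air mass m = 1/cos θ_z = 1/0.4191 = 2.386; τ^m = 0.58^2.386 = 0.2726.
Surface direct beam = 1360 × 0.4191 × 0.2726 = 155.38 W/m².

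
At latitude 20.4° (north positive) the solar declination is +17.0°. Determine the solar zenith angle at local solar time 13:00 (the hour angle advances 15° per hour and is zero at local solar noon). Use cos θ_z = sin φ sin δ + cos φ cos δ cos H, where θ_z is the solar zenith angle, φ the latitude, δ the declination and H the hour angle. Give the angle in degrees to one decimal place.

Hour angle H = 15° × (13 − 12) = 15.00°.
cos θ_z = sin(20.4°) sin(17.0°) + cos(20.4°) cos(17.0°) cos(15.00°) = 0.1019 + 0.8658 = 0.9677.
θ_z = arccos(0.9677) = 14.60°.

14.6°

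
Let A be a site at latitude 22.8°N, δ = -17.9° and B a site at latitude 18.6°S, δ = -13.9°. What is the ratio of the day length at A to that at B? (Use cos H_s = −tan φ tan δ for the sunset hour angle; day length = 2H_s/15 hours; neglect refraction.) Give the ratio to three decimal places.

A: H_s = arccos(−tan 22.8° · tan -17.9°) = 82.20°, so 2H_s/15 = 10.9600 h.
B: H_s = arccos(−tan -18.6° · tan -13.9°) = 94.78°, so 2H_s/15 = 12.6373 h.
Ratio A/B = 10.9600 / 12.6373 = 0.8673.

0.867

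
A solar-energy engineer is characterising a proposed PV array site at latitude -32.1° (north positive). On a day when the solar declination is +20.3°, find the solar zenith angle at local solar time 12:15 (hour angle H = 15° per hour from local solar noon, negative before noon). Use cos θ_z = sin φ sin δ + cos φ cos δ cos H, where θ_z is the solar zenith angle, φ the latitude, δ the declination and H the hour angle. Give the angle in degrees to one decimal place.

Hour angle H = 15° × (12.25 − 12) = 3.75°.
cos θ_z = sin φ sin δ + cos φ cos δ cos H = (-0.5314)(0.3469) + (0.8471)(0.9379)(0.9979) = 0.6085.
θ_z = arccos(0.6085) = 52.52°.

52.5°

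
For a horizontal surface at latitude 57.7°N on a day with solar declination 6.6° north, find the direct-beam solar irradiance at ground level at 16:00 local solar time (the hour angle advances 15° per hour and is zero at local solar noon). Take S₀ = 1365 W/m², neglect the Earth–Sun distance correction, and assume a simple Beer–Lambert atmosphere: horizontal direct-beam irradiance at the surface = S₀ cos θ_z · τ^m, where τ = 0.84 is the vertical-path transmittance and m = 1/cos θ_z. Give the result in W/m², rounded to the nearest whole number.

Hour angle H = 15° × (16 − 12) = 60.00°.
With φ = 57.7°, δ = 6.6°, H = 60.00°: sin φ sin δ = 0.0972, cos φ cos δ cos H = 0.2654, so cos θ_z = 0.3626.
Air mass m = 1/cos θ_z = 1/0.3626 = 2.758; τ^m = 0.84^2.758 = 0.6182.
Surface direct beam = 1365 × 0.3626 × 0.6182 = 305.98 W/m².

306 W/m²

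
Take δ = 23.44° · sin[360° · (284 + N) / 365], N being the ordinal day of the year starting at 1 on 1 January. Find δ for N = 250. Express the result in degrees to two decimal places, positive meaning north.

+5.40°

360 × (284 + 250) / 365 = 526.685°; sin(526.685°) = 0.2303.
δ = 23.44 × 0.2303 = 5.398° ≈ +5.40°.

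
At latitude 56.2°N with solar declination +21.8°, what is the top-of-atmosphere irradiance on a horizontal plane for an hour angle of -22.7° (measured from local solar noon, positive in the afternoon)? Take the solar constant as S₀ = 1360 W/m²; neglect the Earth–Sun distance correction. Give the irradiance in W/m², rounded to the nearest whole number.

1068 W/m²

With φ = 56.2°, δ = 21.8°, H = -22.70°: sin φ sin δ = 0.3086, cos φ cos δ cos H = 0.4765, so cos θ_z = 0.7851.
Top-of-atmosphere irradiance = S₀ cos θ_z = 1360 × 0.7851 = 1067.74 W/m².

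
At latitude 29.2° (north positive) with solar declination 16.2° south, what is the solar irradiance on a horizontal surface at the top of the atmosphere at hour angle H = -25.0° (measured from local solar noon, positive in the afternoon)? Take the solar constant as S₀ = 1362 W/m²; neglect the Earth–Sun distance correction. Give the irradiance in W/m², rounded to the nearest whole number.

849 W/m²

With φ = 29.2°, δ = -16.2°, H = -25.00°: sin φ sin δ = -0.1361, cos φ cos δ cos H = 0.7597, so cos θ_z = 0.6236.
Top-of-atmosphere irradiance = S₀ cos θ_z = 1362 × 0.6236 = 849.34 W/m².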